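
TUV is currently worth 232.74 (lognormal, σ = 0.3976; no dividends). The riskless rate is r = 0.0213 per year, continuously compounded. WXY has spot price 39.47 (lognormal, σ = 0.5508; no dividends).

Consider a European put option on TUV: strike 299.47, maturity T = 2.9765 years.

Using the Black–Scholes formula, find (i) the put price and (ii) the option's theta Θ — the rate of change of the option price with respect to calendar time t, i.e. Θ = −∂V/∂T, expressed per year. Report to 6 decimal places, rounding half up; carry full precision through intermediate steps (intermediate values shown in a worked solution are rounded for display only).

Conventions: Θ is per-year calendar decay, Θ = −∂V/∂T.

price = 95.599954
Θ = -6.293624

σ√T = 0.3976·√2.9765 = 0.685961
d₁ = (ln(S/K) + (r+σ²/2)T) / (σ√T) = (ln(232.74/299.47) + (0.0213+0.3976²/2)·2.9765) / 0.685961 = (-0.252092 + 0.298671) / 0.685961 = 0.067902
d₂ = d₁ − σ√T = 0.067902 − 0.685961 = -0.618059
e^{−rT} = 0.938568
N(−d₁) = 0.472932,  N(−d₂) = 0.731732
Put price V = K·e^{−rT}·N(−d₂) − S·N(−d₁) = 205.670083 − 110.070129 = 95.599954
φ(d₁) = (1/√(2π))·e^{−d₁²/2} = 0.398024
Θ = −S·φ(d₁)·σ/(2√T) + r·K·e^{−rT}·N(−d₂) = −10.674396 + 4.380773 = -6.293624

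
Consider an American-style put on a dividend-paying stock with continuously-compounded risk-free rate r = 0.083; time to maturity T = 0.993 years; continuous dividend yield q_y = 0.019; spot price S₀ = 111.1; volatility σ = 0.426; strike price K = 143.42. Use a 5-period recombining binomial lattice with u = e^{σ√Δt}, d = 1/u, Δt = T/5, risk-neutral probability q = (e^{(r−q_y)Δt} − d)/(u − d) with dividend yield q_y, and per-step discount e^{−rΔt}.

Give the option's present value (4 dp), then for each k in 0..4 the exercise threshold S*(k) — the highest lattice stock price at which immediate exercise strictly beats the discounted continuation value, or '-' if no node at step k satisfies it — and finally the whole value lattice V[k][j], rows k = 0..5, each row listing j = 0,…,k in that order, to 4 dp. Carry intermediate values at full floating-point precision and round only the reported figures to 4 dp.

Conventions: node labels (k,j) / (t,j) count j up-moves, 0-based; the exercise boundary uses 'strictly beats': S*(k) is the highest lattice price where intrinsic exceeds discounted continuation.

Δt=0.19860  u=1.20906  d=0.82709  q=0.48617  discount=0.98365
step 5 (expiry): payoffs max(K−S,0) = 100.4198 80.5609 51.5306 9.0932 0.0000 0.0000
step 4: (k=4,j=0): S=51.9900, K−S=91.4300, hold=89.2811 ⇒ V=91.4300 exercise | (k=4,j=1): S=76.0006, K−S=67.4194, hold=65.3610 ⇒ V=67.4194 exercise | (k=4,j=2): S=111.1000, K−S=32.3200, hold=30.3937 ⇒ V=32.3200 exercise | (k=4,j=3): S=162.4095, K−S=0.0000, hold=4.5960 ⇒ V=4.5960 continue | (k=4,j=4): S=237.4153, K−S=0.0000, hold=0.0000 ⇒ V=0.0000 continue  boundary S*=111.1000
step 3: (k=3,j=0): S=62.8591, K−S=80.5609, hold=78.4529 ⇒ V=80.5609 exercise | (k=3,j=1): S=91.8894, K−S=51.5306, hold=49.5320 ⇒ V=51.5306 exercise | (k=3,j=2): S=134.3268, K−S=9.0932, hold=18.5334 ⇒ V=18.5334 continue | (k=3,j=3): S=196.3632, K−S=0.0000, hold=2.3229 ⇒ V=2.3229 continue  boundary S*=91.8894
step 2: (k=2,j=0): S=76.0006, K−S=67.4194, hold=65.3610 ⇒ V=67.4194 exercise | (k=2,j=1): S=111.1000, K−S=32.3200, hold=34.9082 ⇒ V=34.9082 continue | (k=2,j=2): S=162.4095, K−S=0.0000, hold=10.4782 ⇒ V=10.4782 continue  boundary S*=76.0006
step 1: (k=1,j=0): S=91.8894, K−S=51.5306, hold=50.7697 ⇒ V=51.5306 exercise | (k=1,j=1): S=134.3268, K−S=9.0932, hold=22.6546 ⇒ V=22.6546 continue  boundary S*=91.8894
step 0: (k=0,j=0): S=111.1000, K−S=32.3200, hold=36.8791 ⇒ V=36.8791 continue  boundary S*=-

price = 36.8791
boundary = - 91.8894 76.0006 91.8894 111.1000
tree:
36.8791
51.5306 22.6546
67.4194 34.9082 10.4782
80.5609 51.5306 18.5334 2.3229
91.4300 67.4194 32.3200 4.5960 0.0000
100.4198 80.5609 51.5306 9.0932 0.0000 0.0000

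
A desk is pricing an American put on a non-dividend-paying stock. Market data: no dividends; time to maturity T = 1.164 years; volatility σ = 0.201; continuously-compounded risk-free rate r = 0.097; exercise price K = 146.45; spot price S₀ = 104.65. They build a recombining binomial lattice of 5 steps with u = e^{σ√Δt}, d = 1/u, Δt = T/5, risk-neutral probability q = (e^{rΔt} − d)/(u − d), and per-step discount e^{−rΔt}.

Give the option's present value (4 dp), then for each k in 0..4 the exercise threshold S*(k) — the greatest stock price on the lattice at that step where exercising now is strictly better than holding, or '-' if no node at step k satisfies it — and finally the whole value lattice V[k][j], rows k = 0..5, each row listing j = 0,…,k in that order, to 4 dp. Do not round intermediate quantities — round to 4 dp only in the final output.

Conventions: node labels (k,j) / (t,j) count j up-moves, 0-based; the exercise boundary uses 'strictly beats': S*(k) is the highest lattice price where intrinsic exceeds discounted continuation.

Δt=0.23280  u=1.10184  d=0.90757  q=0.59334  discount=0.97767
step 5 (expiry): payoffs max(K−S,0) = 82.0112 68.2181 51.4725 31.1425 6.4608 0.0000
step 4: (k=4,j=0): S=71.0012, K−S=75.4488, hold=72.1788 ⇒ V=75.4488 exercise | (k=4,j=1): S=86.1990, K−S=60.2510, hold=56.9809 ⇒ V=60.2510 exercise | (k=4,j=2): S=104.6500, K−S=41.8000, hold=38.5300 ⇒ V=41.8000 exercise | (k=4,j=3): S=127.0504, K−S=19.3996, hold=16.1296 ⇒ V=19.3996 exercise | (k=4,j=4): S=154.2456, K−S=0.0000, hold=2.5687 ⇒ V=2.5687 continue  boundary S*=127.0504
step 3: (k=3,j=0): S=78.2319, K−S=68.2181, hold=64.9481 ⇒ V=68.2181 exercise | (k=3,j=1): S=94.9775, K−S=51.4725, hold=48.2025 ⇒ V=51.4725 exercise | (k=3,j=2): S=115.3075, K−S=31.1425, hold=27.8725 ⇒ V=31.1425 exercise | (k=3,j=3): S=139.9892, K−S=6.4608, hold=9.2030 ⇒ V=9.2030 continue  boundary S*=115.3075
step 2: (k=2,j=0): S=86.1990, K−S=60.2510, hold=56.9809 ⇒ V=60.2510 exercise | (k=2,j=1): S=104.6500, K−S=41.8000, hold=38.5300 ⇒ V=41.8000 exercise | (k=2,j=2): S=127.0504, K−S=19.3996, hold=17.7203 ⇒ V=19.3996 exercise  boundary S*=127.0504
step 1: (k=1,j=0): S=94.9775, K−S=51.4725, hold=48.2025 ⇒ V=51.4725 exercise | (k=1,j=1): S=115.3075, K−S=31.1425, hold=27.8725 ⇒ V=31.1425 exercise  boundary S*=115.3075
step 0: (k=0,j=0): S=104.6500, K−S=41.8000, hold=38.5300 ⇒ V=41.8000 exercise  boundary S*=104.6500

price = 41.8000
boundary = 104.6500 115.3075 127.0504 115.3075 127.0504
tree:
41.8000
51.4725 31.1425
60.2510 41.8000 19.3996
68.2181 51.4725 31.1425 9.2030
75.4488 60.2510 41.8000 19.3996 2.5687
82.0112 68.2181 51.4725 31.1425 6.4608 0.0000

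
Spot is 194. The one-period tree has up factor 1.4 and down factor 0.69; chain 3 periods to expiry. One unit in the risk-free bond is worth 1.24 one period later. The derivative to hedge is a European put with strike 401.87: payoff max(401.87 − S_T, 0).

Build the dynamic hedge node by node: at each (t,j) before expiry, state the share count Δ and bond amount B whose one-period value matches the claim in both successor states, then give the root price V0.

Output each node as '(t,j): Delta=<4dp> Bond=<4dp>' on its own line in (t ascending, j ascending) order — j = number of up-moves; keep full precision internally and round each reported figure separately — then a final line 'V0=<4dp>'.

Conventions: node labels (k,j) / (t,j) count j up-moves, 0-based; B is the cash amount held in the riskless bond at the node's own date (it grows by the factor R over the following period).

(0,0): Delta=-0.6303 Bond=170.8703
(1,0): Delta=-1.0000 Bond=261.3619
(1,1): Delta=-0.5773 Bond=197.4842
(2,0): Delta=-1.0000 Bond=324.0887
(2,1): Delta=-1.0000 Bond=324.0887
(2,2): Delta=-0.5167 Bond=221.8380
V0=48.5844

Since d<R<u, set p* = (R−d)/(u−d) = 0.7746; price each node as the discounted p*-expectation of its children.
Payoffs at expiry: V(3,0)=338.1393, V(3,1)=272.5612, V(3,2)=139.5044, V(3,3)=0.0000
  t=2,j=0: stock 92.3634 → up 129.3088 (V=272.5612), down 63.7307 (V=338.1393). Price 231.7253; hedge Δ=-1.0000, bond B=324.0887.
  t=2,j=1: stock 187.4040 → up 262.3656 (V=139.5044), down 129.3088 (V=272.5612). Price 136.6847; hedge Δ=-1.0000, bond B=324.0887.
  t=2,j=2: stock 380.2400 → up 532.3360 (V=0.0000), down 262.3656 (V=139.5044). Price 25.3529; hedge Δ=-0.5167, bond B=221.8380.
  t=1,j=0: stock 133.8600 → up 187.4040 (V=136.6847), down 92.3634 (V=231.7253). Price 127.5019; hedge Δ=-1.0000, bond B=261.3619.
  t=1,j=1: stock 271.6000 → up 380.2400 (V=25.3529), down 187.4040 (V=136.6847). Price 40.6788; hedge Δ=-0.5773, bond B=197.4842.
  t=0,j=0: stock 194.0000 → up 271.6000 (V=40.6788), down 133.8600 (V=127.5019). Price 48.5844; hedge Δ=-0.6303, bond B=170.8703.
Sanity check at the root: Δ(0,0)·S0 + B(0,0) reproduces V0 = 48.5844.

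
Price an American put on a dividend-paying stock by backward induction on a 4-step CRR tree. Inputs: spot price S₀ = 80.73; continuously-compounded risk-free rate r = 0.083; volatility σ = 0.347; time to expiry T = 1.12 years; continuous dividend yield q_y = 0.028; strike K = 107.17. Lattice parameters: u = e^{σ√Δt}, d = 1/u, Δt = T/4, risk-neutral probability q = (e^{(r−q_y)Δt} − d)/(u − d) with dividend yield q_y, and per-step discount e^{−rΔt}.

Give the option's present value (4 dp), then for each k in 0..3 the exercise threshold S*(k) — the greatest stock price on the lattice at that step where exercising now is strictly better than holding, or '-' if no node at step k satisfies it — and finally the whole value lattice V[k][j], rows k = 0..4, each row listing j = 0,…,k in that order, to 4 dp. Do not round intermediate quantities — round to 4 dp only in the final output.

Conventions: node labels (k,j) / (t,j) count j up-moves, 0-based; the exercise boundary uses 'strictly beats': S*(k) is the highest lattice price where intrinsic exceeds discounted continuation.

price = 27.4934
boundary = - 67.1880 80.7300 67.1880
tree:
27.4934
39.9820 16.1186
51.2524 26.4400 6.4048
60.6322 39.9820 13.0132 0.0000
68.4386 51.2524 26.4400 0.0000 0.0000

Δt=0.28000  u=1.20155  d=0.83226  q=0.49625  discount=0.97703
step 4 (expiry): payoffs max(K−S,0) = 68.4386 51.2524 26.4400 0.0000 0.0000
step 3: (k=3,j=0): S=46.5378, K−S=60.6322, hold=58.5337 ⇒ V=60.6322 exercise | (k=3,j=1): S=67.1880, K−S=39.9820, hold=38.0448 ⇒ V=39.9820 exercise | (k=3,j=2): S=97.0014, K−S=10.1686, hold=13.0132 ⇒ V=13.0132 continue | (k=3,j=3): S=140.0439, K−S=0.0000, hold=0.0000 ⇒ V=0.0000 continue  boundary S*=67.1880
step 2: (k=2,j=0): S=55.9176, K−S=51.2524, hold=49.2271 ⇒ V=51.2524 exercise | (k=2,j=1): S=80.7300, K−S=26.4400, hold=25.9877 ⇒ V=26.4400 exercise | (k=2,j=2): S=116.5524, K−S=0.0000, hold=6.4048 ⇒ V=6.4048 continue  boundary S*=80.7300
step 1: (k=1,j=0): S=67.1880, K−S=39.9820, hold=38.0448 ⇒ V=39.9820 exercise | (k=1,j=1): S=97.0014, K−S=10.1686, hold=16.1186 ⇒ V=16.1186 continue  boundary S*=67.1880
step 0: (k=0,j=0): S=80.7300, K−S=26.4400, hold=27.4934 ⇒ V=27.4934 continue  boundary S*=-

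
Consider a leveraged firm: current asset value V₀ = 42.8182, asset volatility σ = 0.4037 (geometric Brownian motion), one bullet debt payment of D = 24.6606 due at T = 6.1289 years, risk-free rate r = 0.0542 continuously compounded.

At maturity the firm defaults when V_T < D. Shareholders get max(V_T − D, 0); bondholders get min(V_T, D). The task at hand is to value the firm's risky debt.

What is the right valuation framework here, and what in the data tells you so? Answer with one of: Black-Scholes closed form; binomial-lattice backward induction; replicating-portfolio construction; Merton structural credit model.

framework: Merton structural credit model

Key observation: assets follow a GBM and default happens iff V_T < 24.6606; valuing claims on that split (equity as a call, risky debt as the residual) is the structural model's definition.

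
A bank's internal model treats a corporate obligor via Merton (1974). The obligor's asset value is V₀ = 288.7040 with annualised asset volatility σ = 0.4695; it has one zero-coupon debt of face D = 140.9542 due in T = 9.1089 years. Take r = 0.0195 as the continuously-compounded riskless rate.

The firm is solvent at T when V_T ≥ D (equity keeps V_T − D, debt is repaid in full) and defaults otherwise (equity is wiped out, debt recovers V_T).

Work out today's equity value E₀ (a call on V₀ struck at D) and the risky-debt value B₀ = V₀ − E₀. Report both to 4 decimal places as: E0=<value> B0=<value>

Equity is a call on the firm's assets struck at D = 140.9542:
d₁ = [ln(V₀/D) + (r + σ²/2)T] / (σ√T)
   = [ln(288.7040/140.9542) + (0.0195 + 0.5·0.4695²)·9.1089] / (0.4695·√9.1089)
   = [0.716967 + 1.181562] / 1.416996 = 1.339827
d₂ = d₁ − σ√T = 1.339827 − 1.416996 = -0.077169
N(d₁) = 0.909849,  N(d₂) = 0.469245,  e^(−rT) = 0.837258
E₀ = V₀·N(d₁) − D·e^(−rT)·N(d₂)
   = 288.7040·0.909849 − 140.9542·0.837258·0.469245 = 207.299214
B₀ = V₀ − E₀ = 288.7040 − 207.299214 = 81.404786

E0=207.2992 B0=81.4048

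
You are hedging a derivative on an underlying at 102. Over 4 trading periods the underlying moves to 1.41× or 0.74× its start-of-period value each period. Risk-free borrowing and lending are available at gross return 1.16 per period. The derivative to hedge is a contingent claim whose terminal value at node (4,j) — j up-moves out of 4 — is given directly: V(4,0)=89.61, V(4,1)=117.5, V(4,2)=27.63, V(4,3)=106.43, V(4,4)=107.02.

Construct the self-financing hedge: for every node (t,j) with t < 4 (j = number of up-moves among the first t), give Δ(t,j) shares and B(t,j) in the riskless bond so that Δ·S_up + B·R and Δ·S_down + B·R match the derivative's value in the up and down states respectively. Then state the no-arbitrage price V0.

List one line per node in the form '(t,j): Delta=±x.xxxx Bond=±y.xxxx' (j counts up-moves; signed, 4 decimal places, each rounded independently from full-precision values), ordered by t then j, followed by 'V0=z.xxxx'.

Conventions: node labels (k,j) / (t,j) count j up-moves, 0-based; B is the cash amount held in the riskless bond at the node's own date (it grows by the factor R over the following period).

No-arbitrage ⇒ martingale measure with p* = (R−d)/(u−d) = 0.6269.
Terminal payoffs: V(4,0)=89.6100, V(4,1)=117.5000, V(4,2)=27.6300, V(4,3)=106.4300, V(4,4)=107.0200
  t=3,j=0: stock 41.3328 → up 58.2793 (V=117.5000), down 30.5863 (V=89.6100). Price 92.3218; hedge Δ=1.0071, bond B=50.6949.
  t=3,j=1: stock 78.7558 → up 111.0457 (V=27.6300), down 58.2793 (V=117.5000). Price 52.7272; hedge Δ=-1.7032, bond B=186.8616.
  t=3,j=2: stock 150.0618 → up 211.5871 (V=106.4300), down 111.0457 (V=27.6300). Price 66.4026; hedge Δ=0.7838, bond B=-51.2093.
  t=3,j=3: stock 285.9285 → up 403.1592 (V=107.0200), down 211.5871 (V=106.4300). Price 92.0688; hedge Δ=0.0031, bond B=91.1882.
  t=2,j=0: stock 55.8552 → up 78.7558 (V=52.7272), down 41.3328 (V=92.3218). Price 58.1908; hedge Δ=-1.0580, bond B=117.2872.
  t=2,j=1: stock 106.4268 → up 150.0618 (V=66.4026), down 78.7558 (V=52.7272). Price 52.8447; hedge Δ=0.1918, bond B=32.4337.
  t=2,j=2: stock 202.7862 → up 285.9285 (V=92.0688), down 150.0618 (V=66.4026). Price 71.1137; hedge Δ=0.1889, bond B=32.8059.
  t=1,j=0: stock 75.4800 → up 106.4268 (V=52.8447), down 55.8552 (V=58.1908). Price 47.2754; hedge Δ=-0.1057, bond B=55.2547.
  t=1,j=1: stock 143.8200 → up 202.7862 (V=71.1137), down 106.4268 (V=52.8447). Price 55.4284; hedge Δ=0.1896, bond B=28.1612.
  t=0,j=0: stock 102.0000 → up 143.8200 (V=55.4284), down 75.4800 (V=47.2754). Price 45.1605; hedge Δ=0.1193, bond B=32.9920.
Verification: the root portfolio costs Δ(0,0)·S0 + B(0,0) = 45.1605, matching V0.

(0,0): Delta=0.1193 Bond=32.9920
(1,0): Delta=-0.1057 Bond=55.2547
(1,1): Delta=0.1896 Bond=28.1612
(2,0): Delta=-1.0580 Bond=117.2872
(2,1): Delta=0.1918 Bond=32.4337
(2,2): Delta=0.1889 Bond=32.8059
(3,0): Delta=1.0071 Bond=50.6949
(3,1): Delta=-1.7032 Bond=186.8616
(3,2): Delta=0.7838 Bond=-51.2093
(3,3): Delta=0.0031 Bond=91.1882
V0=45.1605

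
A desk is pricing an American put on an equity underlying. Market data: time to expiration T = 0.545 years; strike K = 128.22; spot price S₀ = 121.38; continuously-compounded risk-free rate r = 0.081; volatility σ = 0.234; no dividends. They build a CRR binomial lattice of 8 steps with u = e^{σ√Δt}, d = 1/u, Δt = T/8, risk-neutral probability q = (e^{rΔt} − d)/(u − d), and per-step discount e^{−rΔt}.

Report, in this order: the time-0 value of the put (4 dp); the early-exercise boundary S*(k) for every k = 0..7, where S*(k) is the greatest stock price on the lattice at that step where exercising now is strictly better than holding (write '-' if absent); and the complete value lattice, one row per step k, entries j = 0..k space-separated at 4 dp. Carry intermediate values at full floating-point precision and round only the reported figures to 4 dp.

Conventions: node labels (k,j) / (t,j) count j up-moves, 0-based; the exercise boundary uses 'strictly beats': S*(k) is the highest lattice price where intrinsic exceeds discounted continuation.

Δt=0.06813  u=1.06298  d=0.94075  q=0.53001  discount=0.99450
step 8 (expiry): payoffs max(K−S,0) = 53.7557 44.0809 33.1491 20.7970 6.8400 0.0000 0.0000 0.0000 0.0000
step 7: (k=7,j=0): S=79.1540, K−S=49.0660, hold=48.3604 ⇒ V=49.0660 exercise | (k=7,j=1): S=89.4381, K−S=38.7819, hold=38.0763 ⇒ V=38.7819 exercise | (k=7,j=2): S=101.0584, K−S=27.1616, hold=26.4560 ⇒ V=27.1616 exercise | (k=7,j=3): S=114.1885, K−S=14.0315, hold=13.3259 ⇒ V=14.0315 exercise | (k=7,j=4): S=129.0244, K−S=0.0000, hold=3.1971 ⇒ V=3.1971 continue | (k=7,j=5): S=145.7880, K−S=0.0000, hold=0.0000 ⇒ V=0.0000 continue | (k=7,j=6): S=164.7296, K−S=0.0000, hold=0.0000 ⇒ V=0.0000 continue | (k=7,j=7): S=186.1321, K−S=0.0000, hold=0.0000 ⇒ V=0.0000 continue  boundary S*=114.1885
step 6: (k=6,j=0): S=84.1391, K−S=44.0809, hold=43.3753 ⇒ V=44.0809 exercise | (k=6,j=1): S=95.0709, K−S=33.1491, hold=32.4435 ⇒ V=33.1491 exercise | (k=6,j=2): S=107.4230, K−S=20.7970, hold=20.0914 ⇒ V=20.7970 exercise | (k=6,j=3): S=121.3800, K−S=6.8400, hold=8.2436 ⇒ V=8.2436 continue | (k=6,j=4): S=137.1503, K−S=0.0000, hold=1.4943 ⇒ V=1.4943 continue | (k=6,j=5): S=154.9697, K−S=0.0000, hold=0.0000 ⇒ V=0.0000 continue | (k=6,j=6): S=175.1041, K−S=0.0000, hold=0.0000 ⇒ V=0.0000 continue  boundary S*=107.4230
step 5: (k=5,j=0): S=89.4381, K−S=38.7819, hold=38.0763 ⇒ V=38.7819 exercise | (k=5,j=1): S=101.0584, K−S=27.1616, hold=26.4560 ⇒ V=27.1616 exercise | (k=5,j=2): S=114.1885, K−S=14.0315, hold=14.0658 ⇒ V=14.0658 continue | (k=5,j=3): S=129.0244, K−S=0.0000, hold=4.6407 ⇒ V=4.6407 continue | (k=5,j=4): S=145.7880, K−S=0.0000, hold=0.6985 ⇒ V=0.6985 continue | (k=5,j=5): S=164.7296, K−S=0.0000, hold=0.0000 ⇒ V=0.0000 continue  boundary S*=101.0584
step 4: (k=4,j=0): S=95.0709, K−S=33.1491, hold=32.4435 ⇒ V=33.1491 exercise | (k=4,j=1): S=107.4230, K−S=20.7970, hold=20.1094 ⇒ V=20.7970 exercise | (k=4,j=2): S=121.3800, K−S=6.8400, hold=9.0205 ⇒ V=9.0205 continue | (k=4,j=3): S=137.1503, K−S=0.0000, hold=2.5373 ⇒ V=2.5373 continue | (k=4,j=4): S=154.9697, K−S=0.0000, hold=0.3265 ⇒ V=0.3265 continue  boundary S*=107.4230
step 3: (k=3,j=0): S=101.0584, K−S=27.1616, hold=26.4560 ⇒ V=27.1616 exercise | (k=3,j=1): S=114.1885, K−S=14.0315, hold=14.4753 ⇒ V=14.4753 continue | (k=3,j=2): S=129.0244, K−S=0.0000, hold=5.5536 ⇒ V=5.5536 continue | (k=3,j=3): S=145.7880, K−S=0.0000, hold=1.3580 ⇒ V=1.3580 continue  boundary S*=101.0584
step 2: (k=2,j=0): S=107.4230, K−S=20.7970, hold=20.3253 ⇒ V=20.7970 exercise | (k=2,j=1): S=121.3800, K−S=6.8400, hold=9.6931 ⇒ V=9.6931 continue | (k=2,j=2): S=137.1503, K−S=0.0000, hold=3.3116 ⇒ V=3.3116 continue  boundary S*=107.4230
step 1: (k=1,j=0): S=114.1885, K−S=14.0315, hold=14.8298 ⇒ V=14.8298 continue | (k=1,j=1): S=129.0244, K−S=0.0000, hold=6.2761 ⇒ V=6.2761 continue  boundary S*=-
step 0: (k=0,j=0): S=121.3800, K−S=6.8400, hold=10.2396 ⇒ V=10.2396 continue  boundary S*=-

price = 10.2396
boundary = - - 107.4230 101.0584 107.4230 101.0584 107.4230 114.1885
tree:
10.2396
14.8298 6.2761
20.7970 9.6931 3.3116
27.1616 14.4753 5.5536 1.3580
33.1491 20.7970 9.0205 2.5373 0.3265
38.7819 27.1616 14.0658 4.6407 0.6985 0.0000
44.0809 33.1491 20.7970 8.2436 1.4943 0.0000 0.0000
49.0660 38.7819 27.1616 14.0315 3.1971 0.0000 0.0000 0.0000
53.7557 44.0809 33.1491 20.7970 6.8400 0.0000 0.0000 0.0000 0.0000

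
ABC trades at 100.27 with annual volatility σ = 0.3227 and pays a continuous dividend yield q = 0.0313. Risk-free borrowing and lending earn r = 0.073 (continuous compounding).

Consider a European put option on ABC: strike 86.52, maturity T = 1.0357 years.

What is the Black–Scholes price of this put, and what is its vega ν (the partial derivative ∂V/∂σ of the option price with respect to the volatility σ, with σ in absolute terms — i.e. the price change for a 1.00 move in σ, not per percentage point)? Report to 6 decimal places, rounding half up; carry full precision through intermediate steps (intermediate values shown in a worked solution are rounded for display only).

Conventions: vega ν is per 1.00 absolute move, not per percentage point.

price = 5.007981
ν = 29.864514

σ√T = 0.3227·√1.0357 = 0.328410
d₁ = (ln(S/K) + (r−q+σ²/2)T) / (σ√T) = (ln(100.27/86.52) + (0.073−0.0313+0.3227²/2)·1.0357) / 0.328410 = (0.147491 + 0.097115) / 0.328410 = 0.744820
d₂ = d₁ − σ√T = 0.744820 − 0.328410 = 0.416410
e^{−rT} = 0.927181
e^{−qT} = 0.968102
N(−d₁) = 0.228190,  N(−d₂) = 0.338555
Put price V = K·e^{−rT}·N(−d₂) − S·e^{−qT}·N(−d₁) = 27.158782 − 22.150801 = 5.007981
φ(d₁) = (1/√(2π))·e^{−d₁²/2} = 0.302306
ν = S·e^{−qT}·φ(d₁)·√T = 29.864514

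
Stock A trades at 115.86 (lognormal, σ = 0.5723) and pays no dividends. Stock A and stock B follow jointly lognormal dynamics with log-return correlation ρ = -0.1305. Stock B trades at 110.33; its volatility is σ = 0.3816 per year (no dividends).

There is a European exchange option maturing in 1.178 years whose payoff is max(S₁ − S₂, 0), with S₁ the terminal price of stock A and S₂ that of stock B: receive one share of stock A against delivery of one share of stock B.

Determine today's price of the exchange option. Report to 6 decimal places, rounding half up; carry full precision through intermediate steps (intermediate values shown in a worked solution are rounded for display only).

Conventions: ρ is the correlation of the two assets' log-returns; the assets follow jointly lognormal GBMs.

σ_eff = √(σ₁² + σ₂² − 2ρσ₁σ₂) = √(0.5723² + 0.3816² − 2·-0.1305·0.5723·0.3816) = 0.728111
d₁ = (ln(S₁/S₂) + (q₂ − q₁ + σ_eff²/2)T) / (σ_eff√T) = (ln(115.86/110.33) + (0.0 − 0.0 + 0.265073)·1.178) / 0.790260 = 0.457017
d₂ = d₁ − σ_eff√T = 0.457017 − 0.790260 = -0.333243
N(d₁) = 0.676171,  N(d₂) = 0.369475
V = S₁·e^{−q₁T}·N(d₁) − S₂·e^{−q₂T}·N(d₂) = 78.341124 − 40.764208 = 37.576916
Key observation: no risk-free rate is needed — with the second asset as numeraire the exchange option is a call on the ratio S₁/S₂, and r cancels out of the value.

exchange price = 37.576916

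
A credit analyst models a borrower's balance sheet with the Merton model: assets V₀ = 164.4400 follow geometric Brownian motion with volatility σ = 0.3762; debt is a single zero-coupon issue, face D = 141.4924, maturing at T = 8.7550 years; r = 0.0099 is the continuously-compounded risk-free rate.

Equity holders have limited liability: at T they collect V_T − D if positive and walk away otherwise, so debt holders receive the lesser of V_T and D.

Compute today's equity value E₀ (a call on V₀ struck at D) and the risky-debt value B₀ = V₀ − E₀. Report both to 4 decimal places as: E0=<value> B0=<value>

E0=80.7022 B0=83.7378

Apply the equity-as-call identities (strike 141.4924, horizon 8.7550 years):
d₁ = [ln(V₀/D) + (r + σ²/2)T] / (σ√T)
   = [ln(164.4400/141.4924) + (0.0099 + 0.5·0.3762²)·8.7550] / (0.3762·√8.7550)
   = [0.150300 + 0.706206] / 1.113133 = 0.769456
d₂ = d₁ − σ√T = 0.769456 − 1.113133 = -0.343677
N(d₁) = 0.779189,  N(d₂) = 0.365545,  e^(−rT) = 0.916976
E₀ = V₀·N(d₁) − D·e^(−rT)·N(d₂)
   = 164.4400·0.779189 − 141.4924·0.916976·0.365545 = 80.702152
B₀ = V₀ − E₀ = 164.4400 − 80.702152 = 83.737848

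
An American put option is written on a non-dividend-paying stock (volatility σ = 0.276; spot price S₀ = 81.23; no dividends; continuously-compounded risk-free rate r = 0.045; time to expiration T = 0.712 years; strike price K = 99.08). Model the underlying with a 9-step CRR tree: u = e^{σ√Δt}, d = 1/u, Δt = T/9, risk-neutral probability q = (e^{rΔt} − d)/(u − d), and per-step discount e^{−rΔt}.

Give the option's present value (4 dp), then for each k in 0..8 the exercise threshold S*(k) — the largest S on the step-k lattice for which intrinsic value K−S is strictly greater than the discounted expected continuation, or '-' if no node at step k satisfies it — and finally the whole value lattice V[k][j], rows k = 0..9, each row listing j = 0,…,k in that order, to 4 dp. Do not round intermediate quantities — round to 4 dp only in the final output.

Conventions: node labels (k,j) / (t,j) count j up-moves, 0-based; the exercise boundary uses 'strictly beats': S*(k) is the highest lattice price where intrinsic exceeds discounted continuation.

Δt=0.07911, u=1.08072, d=0.92531, q=0.50355, disc=e^(-rΔt)=0.99645
k=9 terminal: V=max(K-S,0) → 58.6886 51.9044 43.9807 34.7262 23.9173 11.2929 0.0000 0.0000 0.0000 0.0000
k=8: j=0 S=43.6519 intr=55.4281 cont=55.0760 V=55.4281[EX]; j=1 S=50.9837 intr=48.0963 cont=47.7442 V=48.0963[EX]; j=2 S=59.5470 intr=39.5330 cont=39.1809 V=39.5330[EX]; j=3 S=69.5486 intr=29.5314 cont=29.1793 V=29.5314[EX]; j=4 S=81.2300 intr=17.8500 cont=17.4979 V=17.8500[EX]; j=5 S=94.8735 intr=4.2065 cont=5.5865 V=5.5865[hold]; j=6 S=110.8085 intr=0.0000 cont=0.0000 V=0.0000[hold]; j=7 S=129.4200 intr=0.0000 cont=0.0000 V=0.0000[hold]; j=8 S=151.1575 intr=0.0000 cont=0.0000 V=0.0000[hold]  S*(8)=81.2300
k=7: j=0 S=47.1756 intr=51.9044 cont=51.5523 V=51.9044[EX]; j=1 S=55.0993 intr=43.9807 cont=43.6286 V=43.9807[EX]; j=2 S=64.3538 intr=34.7262 cont=34.3741 V=34.7262[EX]; j=3 S=75.1627 intr=23.9173 cont=23.5652 V=23.9173[EX]; j=4 S=87.7871 intr=11.2929 cont=11.6332 V=11.6332[hold]; j=5 S=102.5319 intr=0.0000 cont=2.7635 V=2.7635[hold]; j=6 S=119.7532 intr=0.0000 cont=0.0000 V=0.0000[hold]; j=7 S=139.8671 intr=0.0000 cont=0.0000 V=0.0000[hold]  S*(7)=75.1627
k=6: j=0 S=50.9837 intr=48.0963 cont=47.7442 V=48.0963[EX]; j=1 S=59.5470 intr=39.5330 cont=39.1809 V=39.5330[EX]; j=2 S=69.5486 intr=29.5314 cont=29.1793 V=29.5314[EX]; j=3 S=81.2300 intr=17.8500 cont=17.6686 V=17.8500[EX]; j=4 S=94.8735 intr=4.2065 cont=7.1414 V=7.1414[hold]; j=5 S=110.8085 intr=0.0000 cont=1.3671 V=1.3671[hold]; j=6 S=129.4200 intr=0.0000 cont=0.0000 V=0.0000[hold]  S*(6)=81.2300
k=5: j=0 S=55.0993 intr=43.9807 cont=43.6286 V=43.9807[EX]; j=1 S=64.3538 intr=34.7262 cont=34.3741 V=34.7262[EX]; j=2 S=75.1627 intr=23.9173 cont=23.5652 V=23.9173[EX]; j=3 S=87.7871 intr=11.2929 cont=12.4134 V=12.4134[hold]; j=4 S=102.5319 intr=0.0000 cont=4.2187 V=4.2187[hold]; j=5 S=119.7532 intr=0.0000 cont=0.6763 V=0.6763[hold]  S*(5)=75.1627
k=4: j=0 S=59.5470 intr=39.5330 cont=39.1809 V=39.5330[EX]; j=1 S=69.5486 intr=29.5314 cont=29.1793 V=29.5314[EX]; j=2 S=81.2300 intr=17.8500 cont=18.0601 V=18.0601[hold]; j=3 S=94.8735 intr=4.2065 cont=8.2575 V=8.2575[hold]; j=4 S=110.8085 intr=0.0000 cont=2.4263 V=2.4263[hold]  S*(4)=69.5486
k=3: j=0 S=64.3538 intr=34.7262 cont=34.3741 V=34.7262[EX]; j=1 S=75.1627 intr=23.9173 cont=23.6706 V=23.9173[EX]; j=2 S=87.7871 intr=11.2929 cont=13.0774 V=13.0774[hold]; j=3 S=102.5319 intr=0.0000 cont=5.3023 V=5.3023[hold]  S*(3)=75.1627
k=2: j=0 S=69.5486 intr=29.5314 cont=29.1793 V=29.5314[EX]; j=1 S=81.2300 intr=17.8500 cont=18.3933 V=18.3933[hold]; j=2 S=94.8735 intr=4.2065 cont=9.1297 V=9.1297[hold]  S*(2)=69.5486
k=1: j=0 S=75.1627 intr=23.9173 cont=23.8378 V=23.9173[EX]; j=1 S=87.7871 intr=11.2929 cont=13.6798 V=13.6798[hold]  S*(1)=75.1627
k=0: j=0 S=81.2300 intr=17.8500 cont=18.6956 V=18.6956[hold]  S*(0)=-

price = 18.6956
boundary = - 75.1627 69.5486 75.1627 69.5486 75.1627 81.2300 75.1627 81.2300
tree:
18.6956
23.9173 13.6798
29.5314 18.3933 9.1297
34.7262 23.9173 13.0774 5.3023
39.5330 29.5314 18.0601 8.2575 2.4263
43.9807 34.7262 23.9173 12.4134 4.2187 0.6763
48.0963 39.5330 29.5314 17.8500 7.1414 1.3671 0.0000
51.9044 43.9807 34.7262 23.9173 11.6332 2.7635 0.0000 0.0000
55.4281 48.0963 39.5330 29.5314 17.8500 5.5865 0.0000 0.0000 0.0000
58.6886 51.9044 43.9807 34.7262 23.9173 11.2929 0.0000 0.0000 0.0000 0.0000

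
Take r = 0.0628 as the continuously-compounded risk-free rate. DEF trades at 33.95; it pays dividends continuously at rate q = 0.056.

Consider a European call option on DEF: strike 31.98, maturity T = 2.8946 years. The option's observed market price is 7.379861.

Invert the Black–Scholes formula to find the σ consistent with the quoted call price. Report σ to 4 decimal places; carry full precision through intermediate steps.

At σ = 0.3344 the Black–Scholes value reproduces the quote:
σ√T = 0.3344·√2.8946 = 0.568932
d₁ = (ln(S/K) + (r−q+σ²/2)T) / (σ√T) = (ln(33.95/31.98) + (0.0628−0.056+0.3344²/2)·2.8946) / 0.568932 = (0.059778 + 0.181525) / 0.568932 = 0.424134
d₂ = d₁ − σ√T = 0.424134 − 0.568932 = -0.144798
e^{−rT} = 0.833784
e^{−qT} = 0.850358
N(d₁) = 0.664266,  N(d₂) = 0.442435
V = S·e^{−qT}·N(d₁) − K·e^{−rT}·N(d₂) = 19.177131 − 11.797269 = 7.379861 (matching the quote); vega is positive throughout, so no other σ reproduces this price

sigma = 0.3344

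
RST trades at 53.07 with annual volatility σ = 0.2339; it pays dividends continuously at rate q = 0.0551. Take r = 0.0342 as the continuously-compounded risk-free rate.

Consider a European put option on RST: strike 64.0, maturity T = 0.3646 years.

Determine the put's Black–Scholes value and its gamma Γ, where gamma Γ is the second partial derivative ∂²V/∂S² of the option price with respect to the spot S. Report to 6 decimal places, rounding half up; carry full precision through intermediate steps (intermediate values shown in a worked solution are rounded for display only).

price = 11.502204
Γ = 0.022138

σ√T = 0.2339·√0.3646 = 0.141234
d₁ = (ln(S/K) + (r−q+σ²/2)T) / (σ√T) = (ln(53.07/64.0) + (0.0342−0.0551+0.2339²/2)·0.3646) / 0.141234 = (-0.187271 + 0.002353) / 0.141234 = -1.309304
d₂ = d₁ − σ√T = -1.309304 − 0.141234 = -1.450538
e^{−rT} = 0.987608
e^{−qT} = 0.980111
N(−d₁) = 0.904784,  N(−d₂) = 0.926546
Put price V = K·e^{−rT}·N(−d₂) − S·e^{−qT}·N(−d₁) = 58.564098 − 47.061894 = 11.502204
φ(d₁) = (1/√(2π))·e^{−d₁²/2} = 0.169301
Γ = e^{−qT}·φ(d₁) / (S·σ·√T) = 0.022138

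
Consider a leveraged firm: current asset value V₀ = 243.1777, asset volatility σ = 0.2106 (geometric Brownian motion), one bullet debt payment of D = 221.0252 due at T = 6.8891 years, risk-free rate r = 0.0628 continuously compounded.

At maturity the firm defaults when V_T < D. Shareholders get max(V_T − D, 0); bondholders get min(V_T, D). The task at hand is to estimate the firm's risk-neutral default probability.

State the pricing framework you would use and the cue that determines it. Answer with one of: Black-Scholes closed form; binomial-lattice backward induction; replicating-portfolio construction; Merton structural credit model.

Key observation: with the firm-asset dynamics (V₀ = 243.1777) and a single zero-coupon liability of face 221.0252 given, debt value, spread, and default probability all derive from the option view of the balance sheet.

framework: Merton structural credit model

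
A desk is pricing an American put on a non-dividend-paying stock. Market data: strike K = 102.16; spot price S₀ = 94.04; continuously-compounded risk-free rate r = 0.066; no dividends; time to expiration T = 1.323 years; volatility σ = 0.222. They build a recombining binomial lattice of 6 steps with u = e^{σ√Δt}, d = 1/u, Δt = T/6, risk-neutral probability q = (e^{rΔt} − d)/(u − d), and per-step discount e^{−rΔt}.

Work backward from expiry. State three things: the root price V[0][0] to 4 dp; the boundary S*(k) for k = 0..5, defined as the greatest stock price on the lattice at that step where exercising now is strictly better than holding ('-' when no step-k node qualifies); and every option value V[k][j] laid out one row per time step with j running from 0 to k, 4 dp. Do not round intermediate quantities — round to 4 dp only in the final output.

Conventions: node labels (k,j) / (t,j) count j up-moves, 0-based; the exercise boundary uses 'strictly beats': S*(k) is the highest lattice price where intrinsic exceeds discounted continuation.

params: Δt=0.22050 u=1.10987 d=0.90100 q=0.54415 e^(-rΔt)=0.98555
t_6 payoffs: 51.8478 40.1846 25.8175 8.1200 0.0000 0.0000 0.0000
t_5: node(5,0) S=55.8401 payoff=46.3199 vs cont=44.8439 → 46.3199 [stop]  node(5,1) S=68.7849 payoff=33.3751 vs cont=31.8992 → 33.3751 [stop]  node(5,2) S=84.7304 payoff=17.4296 vs cont=15.9536 → 17.4296 [stop]  node(5,3) S=104.3724 payoff=0.0000 vs cont=3.6480 → 3.6480 [wait]  node(5,4) S=128.5678 payoff=0.0000 vs cont=0.0000 → 0.0000 [wait]  node(5,5) S=158.3722 payoff=0.0000 vs cont=0.0000 → 0.0000 [wait]  ⇒ S*(5)=84.7304
t_4: node(4,0) S=61.9754 payoff=40.1846 vs cont=38.7086 → 40.1846 [stop]  node(4,1) S=76.3425 payoff=25.8175 vs cont=24.3416 → 25.8175 [stop]  node(4,2) S=94.0400 payoff=8.1200 vs cont=9.7869 → 9.7869 [wait]  node(4,3) S=115.8401 payoff=0.0000 vs cont=1.6389 → 1.6389 [wait]  node(4,4) S=142.6940 payoff=0.0000 vs cont=0.0000 → 0.0000 [wait]  ⇒ S*(4)=76.3425
t_3: node(3,0) S=68.7849 payoff=33.3751 vs cont=31.8992 → 33.3751 [stop]  node(3,1) S=84.7304 payoff=17.4296 vs cont=16.8476 → 17.4296 [stop]  node(3,2) S=104.3724 payoff=0.0000 vs cont=5.2759 → 5.2759 [wait]  node(3,3) S=128.5678 payoff=0.0000 vs cont=0.7363 → 0.7363 [wait]  ⇒ S*(3)=84.7304
t_2: node(2,0) S=76.3425 payoff=25.8175 vs cont=24.3416 → 25.8175 [stop]  node(2,1) S=94.0400 payoff=8.1200 vs cont=10.6599 → 10.6599 [wait]  node(2,2) S=115.8401 payoff=0.0000 vs cont=2.7652 → 2.7652 [wait]  ⇒ S*(2)=76.3425
t_1: node(1,0) S=84.7304 payoff=17.4296 vs cont=17.3157 → 17.4296 [stop]  node(1,1) S=104.3724 payoff=0.0000 vs cont=6.2721 → 6.2721 [wait]  ⇒ S*(1)=84.7304
t_0: node(0,0) S=94.0400 payoff=8.1200 vs cont=11.1942 → 11.1942 [wait]  ⇒ S*(0)=-

price = 11.1942
boundary = - 84.7304 76.3425 84.7304 76.3425 84.7304
tree:
11.1942
17.4296 6.2721
25.8175 10.6599 2.7652
33.3751 17.4296 5.2759 0.7363
40.1846 25.8175 9.7869 1.6389 0.0000
46.3199 33.3751 17.4296 3.6480 0.0000 0.0000
51.8478 40.1846 25.8175 8.1200 0.0000 0.0000 0.0000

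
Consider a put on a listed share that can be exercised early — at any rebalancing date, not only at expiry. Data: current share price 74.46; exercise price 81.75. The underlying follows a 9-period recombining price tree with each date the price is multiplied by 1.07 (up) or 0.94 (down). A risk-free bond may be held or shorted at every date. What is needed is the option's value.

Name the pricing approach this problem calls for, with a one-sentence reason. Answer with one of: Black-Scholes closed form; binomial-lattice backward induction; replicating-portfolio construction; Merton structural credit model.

Key observation: the put (strike 81.75 on spot 74.46) is American-style on a 9-step discrete price model, so the early-exercise decision at every node requires stepwise backward valuation — a closed form cannot price the exercise right.

framework: binomial-lattice backward induction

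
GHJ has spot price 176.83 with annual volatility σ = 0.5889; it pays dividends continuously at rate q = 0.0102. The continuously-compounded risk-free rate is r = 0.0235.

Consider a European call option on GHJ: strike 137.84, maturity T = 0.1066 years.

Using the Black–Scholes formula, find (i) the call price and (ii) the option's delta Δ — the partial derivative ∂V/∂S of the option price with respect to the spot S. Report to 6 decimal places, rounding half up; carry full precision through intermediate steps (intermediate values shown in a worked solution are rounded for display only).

price = 40.494214
Δ = 0.918100

σ√T = 0.5889·√0.1066 = 0.192274
d₁ = (ln(S/K) + (r−q+σ²/2)T) / (σ√T) = (ln(176.83/137.84) + (0.0235−0.0102+0.5889²/2)·0.1066) / 0.192274 = (0.249095 + 0.019902) / 0.192274 = 1.399034
d₂ = d₁ − σ√T = 1.399034 − 0.192274 = 1.206760
e^{−rT} = 0.997498
e^{−qT} = 0.998913
N(d₁) = 0.919099,  N(d₂) = 0.886238
Call price V = S·e^{−qT}·N(d₁) − K·e^{−rT}·N(d₂) = 162.347587 − 121.853374 = 40.494214
Δ = e^{−qT}·N(d₁) = 0.918100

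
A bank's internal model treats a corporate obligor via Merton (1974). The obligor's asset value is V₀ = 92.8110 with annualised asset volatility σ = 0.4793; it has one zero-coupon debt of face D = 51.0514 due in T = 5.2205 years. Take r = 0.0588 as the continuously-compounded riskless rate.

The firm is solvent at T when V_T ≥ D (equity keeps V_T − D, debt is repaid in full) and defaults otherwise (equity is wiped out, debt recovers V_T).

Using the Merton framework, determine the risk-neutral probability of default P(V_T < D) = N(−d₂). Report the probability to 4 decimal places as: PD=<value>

PD=0.3903

Apply the equity-as-call identities (strike 51.0514, horizon 5.2205 years):
d₁ = [ln(V₀/D) + (r + σ²/2)T] / (σ√T)
   = [ln(92.8110/51.0514) + (0.0588 + 0.5·0.4793²)·5.2205] / (0.4793·√5.2205)
   = [0.597732 + 0.906614] / 1.095124 = 1.373676
d₂ = d₁ − σ√T = 1.373676 − 1.095124 = 0.278552
risk-neutral PD = N(−d₂) = N(-0.278552) = 0.390294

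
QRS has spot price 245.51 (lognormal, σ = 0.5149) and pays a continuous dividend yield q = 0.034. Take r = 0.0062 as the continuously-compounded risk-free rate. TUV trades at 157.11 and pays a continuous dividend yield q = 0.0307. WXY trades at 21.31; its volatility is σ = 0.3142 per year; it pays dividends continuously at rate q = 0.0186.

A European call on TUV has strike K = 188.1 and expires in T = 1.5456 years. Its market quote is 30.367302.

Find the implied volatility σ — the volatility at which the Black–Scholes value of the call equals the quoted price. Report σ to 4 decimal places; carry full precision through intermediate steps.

sigma = 0.5698

At σ = 0.5698 the Black–Scholes value reproduces the quote:
σ√T = 0.5698·√1.5456 = 0.708388
d₁ = (ln(S/K) + (r−q+σ²/2)T) / (σ√T) = (ln(157.11/188.1) + (0.0062−0.0307+0.5698²/2)·1.5456) / 0.708388 = (-0.180028 + 0.213039) / 0.708388 = 0.046601
d₂ = d₁ − σ√T = 0.046601 − 0.708388 = -0.661786
e^{−rT} = 0.990463
e^{−qT} = 0.953658
N(d₁) = 0.518585,  N(d₂) = 0.254054
V = S·e^{−qT}·N(d₁) − K·e^{−rT}·N(d₂) = 77.699126 − 47.331825 = 30.367302 (the observed quote) — the price is monotone increasing in volatility, hence this σ is the only solution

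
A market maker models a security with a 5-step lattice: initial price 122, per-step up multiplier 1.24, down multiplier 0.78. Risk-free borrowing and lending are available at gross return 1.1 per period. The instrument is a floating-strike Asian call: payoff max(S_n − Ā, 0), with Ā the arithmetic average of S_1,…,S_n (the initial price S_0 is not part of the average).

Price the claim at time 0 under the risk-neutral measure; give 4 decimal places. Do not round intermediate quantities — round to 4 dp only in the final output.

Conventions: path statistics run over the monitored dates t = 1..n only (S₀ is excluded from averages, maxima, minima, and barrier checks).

price = 23.5140

No-arbitrage gives p* = (R−d)/(u−d) = 0.6957: enumerate every path, weight its payoff by its p*-probability, and discount by R^5.
Enumerate all 2^5 = 32 price paths (U = up ×1.24, D = down ×0.78); each path with k up-moves has probability p*^k·(1−p*)^(5−k).
DDDDD: Ā=61.5324, payoff=0.0000, prob=0.002611
UDDDD: Ā=97.8208, payoff=0.0000, prob=0.005969
DUDDD: Ā=86.5968, payoff=0.0000, prob=0.005969
UUDDD: Ā=137.6666, payoff=0.0000, prob=0.013643
DDUDD: Ā=77.8420, payoff=0.0000, prob=0.005969
UDUDD: Ā=123.7489, payoff=0.0000, prob=0.013643
DUUDD: Ā=112.5249, payoff=0.0000, prob=0.013643
UUUDD: Ā=178.8857, payoff=0.0000, prob=0.031183
DDDUD: Ā=71.0133, payoff=0.0000, prob=0.005969
UDDUD: Ā=112.8930, payoff=0.0000, prob=0.013643
DUDUD: Ā=101.6690, payoff=0.0000, prob=0.013643
UUDUD: Ā=161.6277, payoff=0.0000, prob=0.031183
DDUUD: Ā=92.9143, payoff=0.0000, prob=0.013643
UDUUD: Ā=147.7099, payoff=0.0000, prob=0.031183
DUUUD: Ā=136.4859, payoff=5.0329, prob=0.031183
UUUUD: Ā=216.9776, payoff=8.0010, prob=0.071275
DDDDU: Ā=65.6870, payoff=0.0000, prob=0.005969
UDDDU: Ā=104.4255, payoff=0.0000, prob=0.013643
DUDDU: Ā=93.2015, payoff=0.0000, prob=0.013643
UUDDU: Ā=148.1664, payoff=0.0000, prob=0.031183
DDUDU: Ā=84.4467, payoff=4.5731, prob=0.013643
UDUDU: Ā=134.2487, payoff=7.2701, prob=0.031183
DUUDU: Ā=123.0247, payoff=18.4941, prob=0.031183
UUUDU: Ā=195.5776, payoff=29.4009, prob=0.071275
DDDUU: Ā=77.6181, payoff=11.4018, prob=0.013643
UDDUU: Ā=123.3928, payoff=18.1260, prob=0.031183
DUDUU: Ā=112.1688, payoff=29.3500, prob=0.031183
UUDUU: Ā=178.3196, payoff=46.6590, prob=0.071275
DDUUU: Ā=103.4141, payoff=38.1047, prob=0.031183
UDUUU: Ā=164.4019, payoff=60.5767, prob=0.071275
DUUUU: Ā=153.1779, payoff=71.8007, prob=0.071275
UUUUU: Ā=243.5135, payoff=114.1447, prob=0.162915
Price = Σ prob·payoff / R^5 = 37.869509 / 1.610510 = 23.5140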